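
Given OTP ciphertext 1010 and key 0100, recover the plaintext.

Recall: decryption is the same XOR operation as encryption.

Step 1: XOR ciphertext with key:
  Ciphertext: 1010
  Key:        0100
  XOR:        1110
Step 2: Plaintext = 1110 = 14 in decimal.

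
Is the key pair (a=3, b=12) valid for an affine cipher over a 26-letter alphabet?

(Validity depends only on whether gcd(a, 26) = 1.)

Step 1: Compute gcd(3, 26).
Step 2: gcd(3, 26) = 1.
Since gcd = 1, 3 is coprime with 26, so it is a valid key.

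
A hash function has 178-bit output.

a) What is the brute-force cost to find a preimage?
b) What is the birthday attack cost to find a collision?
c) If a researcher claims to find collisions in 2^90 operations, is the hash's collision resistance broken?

Step 1: Preimage resistance requires brute-force of 2^178 operations.
Step 2: Collision resistance (birthday bound) = 2^(178/2) = 2^89.
Step 3: The claimed attack costs 2^90 operations.
Step 4: Since 2^90 >= 2^89, the claimed attack is no faster than the generic birthday attack, so this does not break collision resistance.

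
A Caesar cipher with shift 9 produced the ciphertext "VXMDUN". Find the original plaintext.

Step 1: Reverse the shift by subtracting 9 from each letter position.
  V (position 21) -> position (21-9) mod 26 = 12 -> M
  X (position 23) -> position (23-9) mod 26 = 14 -> O
  M (position 12) -> position (12-9) mod 26 = 3 -> D
  D (position 3) -> position (3-9) mod 26 = 20 -> U
  U (position 20) -> position (20-9) mod 26 = 11 -> L
  N (position 13) -> position (13-9) mod 26 = 4 -> E
Decrypted message: MODULE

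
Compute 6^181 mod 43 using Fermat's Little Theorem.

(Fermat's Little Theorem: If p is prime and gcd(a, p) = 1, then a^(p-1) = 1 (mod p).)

Step 1: Since 43 is prime, by Fermat's Little Theorem: 6^42 = 1 (mod 43).
Step 2: Reduce exponent: 181 mod 42 = 13.
Step 3: So 6^181 = 6^13 (mod 43).
Step 4: 6^13 mod 43 = 6.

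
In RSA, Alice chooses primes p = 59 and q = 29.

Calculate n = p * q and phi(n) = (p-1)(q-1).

Step 1: n = p * q = 59 * 29 = 1711.
Step 2: phi(n) = (p-1)(q-1) = 58 * 28 = 1624.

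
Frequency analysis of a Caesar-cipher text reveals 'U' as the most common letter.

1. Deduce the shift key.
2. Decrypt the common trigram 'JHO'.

Step 1: In English, 'E' is the most frequent letter (12.7%).
Step 2: The most frequent ciphertext letter is 'U' (position 20).
Step 3: Shift = (20 - 4) mod 26 = 16.
Step 4: Decrypt 'JHO' by shifting back 16:
  J -> T
  H -> R
  O -> Y
Step 5: 'JHO' decrypts to 'TRY'.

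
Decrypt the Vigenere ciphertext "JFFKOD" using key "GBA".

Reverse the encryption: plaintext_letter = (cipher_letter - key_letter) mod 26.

Step 1: Extend key: GBAGBA
Step 2: Decrypt each letter (c - k) mod 26:
  J(9) - G(6) = (9-6) mod 26 = 3 = D
  F(5) - B(1) = (5-1) mod 26 = 4 = E
  F(5) - A(0) = (5-0) mod 26 = 5 = F
  K(10) - G(6) = (10-6) mod 26 = 4 = E
  O(14) - B(1) = (14-1) mod 26 = 13 = N
  D(3) - A(0) = (3-0) mod 26 = 3 = D
Plaintext: DEFEND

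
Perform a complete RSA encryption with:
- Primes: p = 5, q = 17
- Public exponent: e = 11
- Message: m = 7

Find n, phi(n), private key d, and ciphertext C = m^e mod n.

Step 1: n = 5 * 17 = 85.
Step 2: phi(n) = (5-1)(17-1) = 4 * 16 = 64.
Step 3: Find d = 11^(-1) mod 64 = 35.
  Verify: 11 * 35 = 385 = 1 (mod 64).
Step 4: C = 7^11 mod 85 = 48.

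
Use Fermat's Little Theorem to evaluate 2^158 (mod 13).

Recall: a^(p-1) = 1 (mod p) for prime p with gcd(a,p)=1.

Step 1: Since 13 is prime, by Fermat's Little Theorem: 2^12 = 1 (mod 13).
Step 2: Reduce exponent: 158 mod 12 = 2.
Step 3: So 2^158 = 2^2 (mod 13).
Step 4: 2^2 mod 13 = 4.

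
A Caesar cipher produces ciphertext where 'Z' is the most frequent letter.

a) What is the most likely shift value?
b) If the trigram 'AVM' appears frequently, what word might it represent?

Step 1: In English, 'E' is the most frequent letter (12.7%).
Step 2: The most frequent ciphertext letter is 'Z' (position 25).
Step 3: Shift = (25 - 4) mod 26 = 21.
Step 4: Decrypt 'AVM' by shifting back 21:
  A -> F
  V -> A
  M -> R
Step 5: 'AVM' decrypts to 'FAR'.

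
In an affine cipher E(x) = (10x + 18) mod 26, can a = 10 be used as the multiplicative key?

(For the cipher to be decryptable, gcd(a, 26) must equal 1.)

Step 1: Compute gcd(10, 26).
Step 2: gcd(10, 26) = 2.
Since gcd = 2 != 1, 10 shares a common factor with 26, so it cannot be used.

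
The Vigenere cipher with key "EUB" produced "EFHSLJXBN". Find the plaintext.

Step 1: Extend key: EUBEUBEUB
Step 2: Decrypt each letter (c - k) mod 26:
  E(4) - E(4) = (4-4) mod 26 = 0 = A
  F(5) - U(20) = (5-20) mod 26 = 11 = L
  H(7) - B(1) = (7-1) mod 26 = 6 = G
  S(18) - E(4) = (18-4) mod 26 = 14 = O
  L(11) - U(20) = (11-20) mod 26 = 17 = R
  J(9) - B(1) = (9-1) mod 26 = 8 = I
  X(23) - E(4) = (23-4) mod 26 = 19 = T
  B(1) - U(20) = (1-20) mod 26 = 7 = H
  N(13) - B(1) = (13-1) mod 26 = 12 = M
Plaintext: ALGORITHM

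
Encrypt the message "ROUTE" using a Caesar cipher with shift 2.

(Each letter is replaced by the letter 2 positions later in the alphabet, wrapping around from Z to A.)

Step 1: For each letter, shift forward by 2 positions (mod 26).
  R (position 17) -> position (17+2) mod 26 = 19 -> T
  O (position 14) -> position (14+2) mod 26 = 16 -> Q
  U (position 20) -> position (20+2) mod 26 = 22 -> W
  T (position 19) -> position (19+2) mod 26 = 21 -> V
  E (position 4) -> position (4+2) mod 26 = 6 -> G
Result: TQWVG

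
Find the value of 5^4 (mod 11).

Step 1: Compute 5^4 mod 11 step by step, reducing modulo 11 at each step.
  5^1 mod 11 = 5
  5^2 mod 11 = (5 * 5) mod 11 = 3
  5^3 mod 11 = (3 * 5) mod 11 = 4
  5^4 mod 11 = (4 * 5) mod 11 = 9
Step 2: Result = 9.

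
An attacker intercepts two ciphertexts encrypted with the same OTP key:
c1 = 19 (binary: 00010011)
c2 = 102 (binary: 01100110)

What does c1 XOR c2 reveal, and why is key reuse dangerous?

Step 1: c1 XOR c2 = (m1 XOR k) XOR (m2 XOR k).
Step 2: By XOR associativity/commutativity: = m1 XOR m2 XOR k XOR k = m1 XOR m2.
Step 3: 00010011 XOR 01100110 = 01110101 = 117.
Step 4: The key cancels out! An attacker learns m1 XOR m2 = 117, revealing the relationship between plaintexts.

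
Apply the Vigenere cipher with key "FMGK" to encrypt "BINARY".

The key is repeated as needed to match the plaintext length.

Step 1: Repeat key to match plaintext length:
  Plaintext: BINARY
  Key:       FMGKFM
Step 2: Encrypt each letter:
  B(1) + F(5) = (1+5) mod 26 = 6 = G
  I(8) + M(12) = (8+12) mod 26 = 20 = U
  N(13) + G(6) = (13+6) mod 26 = 19 = T
  A(0) + K(10) = (0+10) mod 26 = 10 = K
  R(17) + F(5) = (17+5) mod 26 = 22 = W
  Y(24) + M(12) = (24+12) mod 26 = 10 = K
Ciphertext: GUTKWK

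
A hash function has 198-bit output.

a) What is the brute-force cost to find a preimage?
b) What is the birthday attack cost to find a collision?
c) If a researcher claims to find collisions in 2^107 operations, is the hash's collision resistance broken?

Step 1: Preimage resistance requires brute-force of 2^198 operations.
Step 2: Collision resistance (birthday bound) = 2^(198/2) = 2^99.
Step 3: The claimed attack costs 2^107 operations.
Step 4: Since 2^107 >= 2^99, the claimed attack is no faster than the generic birthday attack, so this does not break collision resistance.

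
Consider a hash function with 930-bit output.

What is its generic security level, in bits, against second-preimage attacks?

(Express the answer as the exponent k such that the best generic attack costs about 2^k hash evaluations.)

Step 1: The hash has a 930-bit output.
Step 2: Second-preimage resistance means: given a specific input x, it should be infeasible to find a different y with h(y) = h(x).
With a 930-bit output, a generic search for a second preimage costs about 2^930 evaluations (each trial matches the fixed target with probability 2^-930).
Step 3: Security level = 930 bits.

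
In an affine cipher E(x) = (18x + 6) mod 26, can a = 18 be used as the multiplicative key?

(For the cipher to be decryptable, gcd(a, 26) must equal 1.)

Step 1: Compute gcd(18, 26).
Step 2: gcd(18, 26) = 2.
Since gcd = 2 != 1, 18 shares a common factor with 26, so it cannot be used.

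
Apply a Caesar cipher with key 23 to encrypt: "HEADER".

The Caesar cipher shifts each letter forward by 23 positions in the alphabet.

Step 1: For each letter, shift forward by 23 positions (mod 26).
  H (position 7) -> position (7+23) mod 26 = 4 -> E
  E (position 4) -> position (4+23) mod 26 = 1 -> B
  A (position 0) -> position (0+23) mod 26 = 23 -> X
  D (position 3) -> position (3+23) mod 26 = 0 -> A
  E (position 4) -> position (4+23) mod 26 = 1 -> B
  R (position 17) -> position (17+23) mod 26 = 14 -> O
Result: EBXABO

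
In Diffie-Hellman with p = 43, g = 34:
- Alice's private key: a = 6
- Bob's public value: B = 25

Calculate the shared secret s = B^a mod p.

Step 1: s = B^a mod p = 25^6 mod 43.
  25^1 mod 43 = 25
  25^2 mod 43 = (25 * 25) mod 43 = 23
  25^3 mod 43 = (23 * 25) mod 43 = 16
  25^4 mod 43 = (16 * 25) mod 43 = 13
  25^5 mod 43 = (13 * 25) mod 43 = 24
  25^6 mod 43 = (24 * 25) mod 43 = 41
Result: shared secret = 41.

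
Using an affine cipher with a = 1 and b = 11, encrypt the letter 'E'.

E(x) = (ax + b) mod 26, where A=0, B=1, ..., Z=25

Step 1: Convert 'E' to number: x = 4.
Step 2: E(4) = (1 * 4 + 11) mod 26 = 15 mod 26 = 15.
Step 3: Convert 15 back to letter: P.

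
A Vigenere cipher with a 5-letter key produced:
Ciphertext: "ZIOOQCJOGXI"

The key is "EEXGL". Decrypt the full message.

Step 1: Key 'EEXGL' has length 5. Extended key: EEXGLEEXGLE
Step 2: Decrypt each position:
  Z(25) - E(4) = 21 = V
  I(8) - E(4) = 4 = E
  O(14) - X(23) = 17 = R
  O(14) - G(6) = 8 = I
  Q(16) - L(11) = 5 = F
  C(2) - E(4) = 24 = Y
  J(9) - E(4) = 5 = F
  O(14) - X(23) = 17 = R
  G(6) - G(6) = 0 = A
  X(23) - L(11) = 12 = M
  I(8) - E(4) = 4 = E
Plaintext: VERIFYFRAME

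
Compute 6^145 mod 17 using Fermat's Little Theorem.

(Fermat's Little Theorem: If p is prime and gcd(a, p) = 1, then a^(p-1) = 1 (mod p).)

Step 1: Since 17 is prime, by Fermat's Little Theorem: 6^16 = 1 (mod 17).
Step 2: Reduce exponent: 145 mod 16 = 1.
Step 3: So 6^145 = 6^1 (mod 17).
Step 4: 6^1 mod 17 = 6.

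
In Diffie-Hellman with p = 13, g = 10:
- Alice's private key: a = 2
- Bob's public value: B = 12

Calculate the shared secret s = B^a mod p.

Step 1: s = B^a mod p = 12^2 mod 13.
  12^1 mod 13 = 12
  12^2 mod 13 = (12 * 12) mod 13 = 1
Result: shared secret = 1.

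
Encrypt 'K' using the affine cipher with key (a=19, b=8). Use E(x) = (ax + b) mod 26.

Step 1: Convert 'K' to number: x = 10.
Step 2: E(10) = (19 * 10 + 8) mod 26 = 198 mod 26 = 16.
Step 3: Convert 16 back to letter: Q.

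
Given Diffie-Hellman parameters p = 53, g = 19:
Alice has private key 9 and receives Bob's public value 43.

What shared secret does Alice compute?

Step 1: s = B^a mod p = 43^9 mod 53.
  43^1 mod 53 = 43
  43^2 mod 53 = (43 * 43) mod 53 = 47
  43^3 mod 53 = (47 * 43) mod 53 = 7
  43^4 mod 53 = (7 * 43) mod 53 = 36
  43^5 mod 53 = (36 * 43) mod 53 = 11
  43^6 mod 53 = (11 * 43) mod 53 = 49
  43^7 mod 53 = (49 * 43) mod 53 = 40
  43^8 mod 53 = (40 * 43) mod 53 = 24
  43^9 mod 53 = (24 * 43) mod 53 = 25
Result: shared secret = 25.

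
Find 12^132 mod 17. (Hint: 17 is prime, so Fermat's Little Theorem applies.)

Step 1: Since 17 is prime, by Fermat's Little Theorem: 12^16 = 1 (mod 17).
Step 2: Reduce exponent: 132 mod 16 = 4.
Step 3: So 12^132 = 12^4 (mod 17).
Step 4: 12^4 mod 17 = 13.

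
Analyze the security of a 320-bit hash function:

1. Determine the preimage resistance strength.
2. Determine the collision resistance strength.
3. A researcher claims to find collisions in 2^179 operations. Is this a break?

Step 1: Preimage resistance requires brute-force of 2^320 operations.
Step 2: Collision resistance (birthday bound) = 2^(320/2) = 2^160.
Step 3: The claimed attack costs 2^179 operations.
Step 4: Since 2^179 >= 2^160, the claimed attack is no faster than the generic birthday attack, so this does not break collision resistance.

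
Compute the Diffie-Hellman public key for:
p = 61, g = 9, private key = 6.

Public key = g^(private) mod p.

Step 1: A = g^a mod p = 9^6 mod 61.
  9^1 mod 61 = 9
  9^2 mod 61 = (9 * 9) mod 61 = 20
  9^3 mod 61 = (20 * 9) mod 61 = 58
  9^4 mod 61 = (58 * 9) mod 61 = 34
  9^5 mod 61 = (34 * 9) mod 61 = 1
  9^6 mod 61 = (1 * 9) mod 61 = 9
Result: A = 9.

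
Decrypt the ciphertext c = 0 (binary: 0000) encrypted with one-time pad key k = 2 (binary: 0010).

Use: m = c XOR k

Step 1: XOR ciphertext with key:
  Ciphertext: 0000
  Key:        0010
  XOR:        0010
Step 2: Plaintext = 0010 = 2 in decimal.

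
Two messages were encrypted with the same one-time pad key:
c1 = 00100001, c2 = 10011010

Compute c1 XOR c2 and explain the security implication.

Step 1: c1 XOR c2 = (m1 XOR k) XOR (m2 XOR k).
Step 2: By XOR associativity/commutativity: = m1 XOR m2 XOR k XOR k = m1 XOR m2.
Step 3: 00100001 XOR 10011010 = 10111011 = 187.
Step 4: The key cancels out! An attacker learns m1 XOR m2 = 187, revealing the relationship between plaintexts.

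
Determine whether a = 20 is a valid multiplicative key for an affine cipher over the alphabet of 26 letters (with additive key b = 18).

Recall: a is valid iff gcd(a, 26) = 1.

Step 1: Compute gcd(20, 26).
Step 2: gcd(20, 26) = 2.
Since gcd = 2 != 1, 20 shares a common factor with 26, so it cannot be used.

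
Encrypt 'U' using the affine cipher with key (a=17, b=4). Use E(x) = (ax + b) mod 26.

Step 1: Convert 'U' to number: x = 20.
Step 2: E(20) = (17 * 20 + 4) mod 26 = 344 mod 26 = 6.
Step 3: Convert 6 back to letter: G.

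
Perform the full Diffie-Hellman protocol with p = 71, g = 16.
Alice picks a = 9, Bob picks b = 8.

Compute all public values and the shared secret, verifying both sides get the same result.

Step 1: A = g^a mod p = 16^9 mod 71 = 2.
Step 2: B = g^b mod p = 16^8 mod 71 = 9.
Step 3: Alice computes s = B^a mod p = 9^9 mod 71 = 43.
Step 4: Bob computes s = A^b mod p = 2^8 mod 71 = 43.
Both sides agree: shared secret = 43.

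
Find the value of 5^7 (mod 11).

Step 1: Compute 5^7 mod 11 step by step, reducing modulo 11 at each step.
  5^1 mod 11 = 5
  5^2 mod 11 = (5 * 5) mod 11 = 3
  5^3 mod 11 = (3 * 5) mod 11 = 4
  5^4 mod 11 = (4 * 5) mod 11 = 9
  5^5 mod 11 = (9 * 5) mod 11 = 1
  5^6 mod 11 = (1 * 5) mod 11 = 5
  5^7 mod 11 = (5 * 5) mod 11 = 3
Step 2: Result = 3.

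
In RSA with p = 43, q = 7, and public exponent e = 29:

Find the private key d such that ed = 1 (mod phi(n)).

Step 1: n = 43 * 7 = 301.
Step 2: phi(n) = 42 * 6 = 252.
Step 3: Find d such that 29 * d = 1 (mod 252).
Step 4: d = 29^(-1) mod 252 = 113.
Verification: 29 * 113 = 3277 = 13 * 252 + 1.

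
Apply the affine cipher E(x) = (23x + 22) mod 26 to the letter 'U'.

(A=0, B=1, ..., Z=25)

Step 1: Convert 'U' to number: x = 20.
Step 2: E(20) = (23 * 20 + 22) mod 26 = 482 mod 26 = 14.
Step 3: Convert 14 back to letter: O.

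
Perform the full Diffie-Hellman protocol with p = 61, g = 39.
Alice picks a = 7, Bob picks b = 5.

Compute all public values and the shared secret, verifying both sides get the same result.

Step 1: A = g^a mod p = 39^7 mod 61 = 5.
Step 2: B = g^b mod p = 39^5 mod 61 = 14.
Step 3: Alice computes s = B^a mod p = 14^7 mod 61 = 14.
Step 4: Bob computes s = A^b mod p = 5^5 mod 61 = 14.
Both sides agree: shared secret = 14.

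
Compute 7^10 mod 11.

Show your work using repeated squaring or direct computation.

Step 1: Compute 7^10 mod 11 step by step, reducing modulo 11 at each step.
  7^1 mod 11 = 7
  7^2 mod 11 = (7 * 7) mod 11 = 5
  7^3 mod 11 = (5 * 7) mod 11 = 2
  7^4 mod 11 = (2 * 7) mod 11 = 3
  7^5 mod 11 = (3 * 7) mod 11 = 10
  7^6 mod 11 = (10 * 7) mod 11 = 4
  7^7 mod 11 = (4 * 7) mod 11 = 6
  7^8 mod 11 = (6 * 7) mod 11 = 9
  7^9 mod 11 = (9 * 7) mod 11 = 8
  7^10 mod 11 = (8 * 7) mod 11 = 1
Step 2: Result = 1.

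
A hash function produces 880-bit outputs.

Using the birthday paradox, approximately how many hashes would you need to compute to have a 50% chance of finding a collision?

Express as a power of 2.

Step 1: The birthday paradox gives collision probability ~50% after sqrt(2^n) = 2^(n/2) hashes.
Step 2: For 880-bit output: 2^(880/2) = 2^440.
Step 3: Approximately 2^440 hash computations needed.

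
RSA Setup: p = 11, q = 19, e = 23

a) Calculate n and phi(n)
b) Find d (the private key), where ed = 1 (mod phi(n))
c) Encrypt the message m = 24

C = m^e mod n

Step 1: n = 11 * 19 = 209.
Step 2: phi(n) = (11-1)(19-1) = 10 * 18 = 180.
Step 3: Find d = 23^(-1) mod 180 = 47.
  Verify: 23 * 47 = 1081 = 1 (mod 180).
Step 4: C = 24^23 mod 209 = 85.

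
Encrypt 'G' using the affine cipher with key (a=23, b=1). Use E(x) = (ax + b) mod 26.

Step 1: Convert 'G' to number: x = 6.
Step 2: E(6) = (23 * 6 + 1) mod 26 = 139 mod 26 = 9.
Step 3: Convert 9 back to letter: J.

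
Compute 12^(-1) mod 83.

Step 1: We need x such that 12 * x = 1 (mod 83).
Step 2: Using the extended Euclidean algorithm or trial:
  12 * 7 = 84 = 1 * 83 + 1.
Step 3: Since 84 mod 83 = 1, the inverse is x = 7.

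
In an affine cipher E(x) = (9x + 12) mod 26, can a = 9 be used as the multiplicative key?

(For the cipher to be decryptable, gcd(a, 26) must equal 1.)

Step 1: Compute gcd(9, 26).
Step 2: gcd(9, 26) = 1.
Since gcd = 1, 9 is coprime with 26, so it is a valid key.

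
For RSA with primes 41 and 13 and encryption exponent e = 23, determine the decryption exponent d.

Step 1: n = 41 * 13 = 533.
Step 2: phi(n) = 40 * 12 = 480.
Step 3: Find d such that 23 * d = 1 (mod 480).
Step 4: d = 23^(-1) mod 480 = 167.
Verification: 23 * 167 = 3841 = 8 * 480 + 1.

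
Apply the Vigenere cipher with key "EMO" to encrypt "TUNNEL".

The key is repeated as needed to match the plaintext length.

Step 1: Repeat key to match plaintext length:
  Plaintext: TUNNEL
  Key:       EMOEMO
Step 2: Encrypt each letter:
  T(19) + E(4) = (19+4) mod 26 = 23 = X
  U(20) + M(12) = (20+12) mod 26 = 6 = G
  N(13) + O(14) = (13+14) mod 26 = 1 = B
  N(13) + E(4) = (13+4) mod 26 = 17 = R
  E(4) + M(12) = (4+12) mod 26 = 16 = Q
  L(11) + O(14) = (11+14) mod 26 = 25 = Z
Ciphertext: XGBRQZ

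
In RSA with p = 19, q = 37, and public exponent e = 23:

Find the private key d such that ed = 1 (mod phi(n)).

Step 1: n = 19 * 37 = 703.
Step 2: phi(n) = 18 * 36 = 648.
Step 3: Find d such that 23 * d = 1 (mod 648).
Step 4: d = 23^(-1) mod 648 = 479.
Verification: 23 * 479 = 11017 = 17 * 648 + 1.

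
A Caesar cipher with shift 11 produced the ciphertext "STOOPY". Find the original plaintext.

Step 1: Reverse the shift by subtracting 11 from each letter position.
  S (position 18) -> position (18-11) mod 26 = 7 -> H
  T (position 19) -> position (19-11) mod 26 = 8 -> I
  O (position 14) -> position (14-11) mod 26 = 3 -> D
  O (position 14) -> position (14-11) mod 26 = 3 -> D
  P (position 15) -> position (15-11) mod 26 = 4 -> E
  Y (position 24) -> position (24-11) mod 26 = 13 -> N
Decrypted message: HIDDEN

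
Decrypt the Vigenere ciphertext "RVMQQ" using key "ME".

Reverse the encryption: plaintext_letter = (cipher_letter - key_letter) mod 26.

Step 1: Extend key: MEMEM
Step 2: Decrypt each letter (c - k) mod 26:
  R(17) - M(12) = (17-12) mod 26 = 5 = F
  V(21) - E(4) = (21-4) mod 26 = 17 = R
  M(12) - M(12) = (12-12) mod 26 = 0 = A
  Q(16) - E(4) = (16-4) mod 26 = 12 = M
  Q(16) - M(12) = (16-12) mod 26 = 4 = E
Plaintext: FRAME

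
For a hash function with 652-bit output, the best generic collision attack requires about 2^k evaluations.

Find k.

Step 1: The hash has a 652-bit output.
Step 2: Collision resistance means it should be infeasible to find any x != y with h(x) = h(y).
By the birthday bound, a generic collision search succeeds after about sqrt(2^652) = 2^(652/2) = 2^326 evaluations.
Step 3: Security level = 326 bits.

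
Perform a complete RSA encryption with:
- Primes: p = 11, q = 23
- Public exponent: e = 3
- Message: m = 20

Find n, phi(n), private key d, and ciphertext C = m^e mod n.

Step 1: n = 11 * 23 = 253.
Step 2: phi(n) = (11-1)(23-1) = 10 * 22 = 220.
Step 3: Find d = 3^(-1) mod 220 = 147.
  Verify: 3 * 147 = 441 = 1 (mod 220).
Step 4: C = 20^3 mod 253 = 157.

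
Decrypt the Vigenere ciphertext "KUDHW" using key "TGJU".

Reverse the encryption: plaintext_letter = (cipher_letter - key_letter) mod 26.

Step 1: Extend key: TGJUT
Step 2: Decrypt each letter (c - k) mod 26:
  K(10) - T(19) = (10-19) mod 26 = 17 = R
  U(20) - G(6) = (20-6) mod 26 = 14 = O
  D(3) - J(9) = (3-9) mod 26 = 20 = U
  H(7) - U(20) = (7-20) mod 26 = 13 = N
  W(22) - T(19) = (22-19) mod 26 = 3 = D
Plaintext: ROUND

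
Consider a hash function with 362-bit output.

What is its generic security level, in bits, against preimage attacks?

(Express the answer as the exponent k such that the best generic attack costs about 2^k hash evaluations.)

Step 1: The hash has a 362-bit output.
Step 2: Preimage resistance means: given a digest h(x), it should be infeasible to find any input that hashes to it.
With a 362-bit output there are 2^362 possible digests, so a generic brute-force preimage search costs about 2^362 evaluations.
Step 3: Security level = 362 bits.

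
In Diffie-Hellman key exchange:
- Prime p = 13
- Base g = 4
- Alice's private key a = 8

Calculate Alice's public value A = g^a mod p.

Step 1: A = g^a mod p = 4^8 mod 13.
  4^1 mod 13 = 4
  4^2 mod 13 = (4 * 4) mod 13 = 3
  4^3 mod 13 = (3 * 4) mod 13 = 12
  4^4 mod 13 = (12 * 4) mod 13 = 9
  4^5 mod 13 = (9 * 4) mod 13 = 10
  4^6 mod 13 = (10 * 4) mod 13 = 1
  4^7 mod 13 = (1 * 4) mod 13 = 4
  4^8 mod 13 = (4 * 4) mod 13 = 3
Result: A = 3.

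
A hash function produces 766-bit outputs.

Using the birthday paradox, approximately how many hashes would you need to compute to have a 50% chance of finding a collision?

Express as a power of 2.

Step 1: The birthday paradox gives collision probability ~50% after sqrt(2^n) = 2^(n/2) hashes.
Step 2: For 766-bit output: 2^(766/2) = 2^383.
Step 3: Approximately 2^383 hash computations needed.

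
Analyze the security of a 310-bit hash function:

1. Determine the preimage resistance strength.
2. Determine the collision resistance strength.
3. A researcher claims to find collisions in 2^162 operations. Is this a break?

Step 1: Preimage resistance requires brute-force of 2^310 operations.
Step 2: Collision resistance (birthday bound) = 2^(310/2) = 2^155.
Step 3: The claimed attack costs 2^162 operations.
Step 4: Since 2^162 >= 2^155, the claimed attack is no faster than the generic birthday attack, so this does not break collision resistance.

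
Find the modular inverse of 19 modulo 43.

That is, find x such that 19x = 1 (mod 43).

Step 1: We need x such that 19 * x = 1 (mod 43).
Step 2: Using the extended Euclidean algorithm or trial:
  19 * 34 = 646 = 15 * 43 + 1.
Step 3: Since 646 mod 43 = 1, the inverse is x = 34.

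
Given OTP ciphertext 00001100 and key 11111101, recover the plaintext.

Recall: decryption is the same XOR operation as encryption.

Step 1: XOR ciphertext with key:
  Ciphertext: 00001100
  Key:        11111101
  XOR:        11110001
Step 2: Plaintext = 11110001 = 241 in decimal.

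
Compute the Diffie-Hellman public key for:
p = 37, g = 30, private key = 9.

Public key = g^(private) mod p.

Step 1: A = g^a mod p = 30^9 mod 37.
  30^1 mod 37 = 30
  30^2 mod 37 = (30 * 30) mod 37 = 12
  30^3 mod 37 = (12 * 30) mod 37 = 27
  30^4 mod 37 = (27 * 30) mod 37 = 33
  30^5 mod 37 = (33 * 30) mod 37 = 28
  30^6 mod 37 = (28 * 30) mod 37 = 26
  30^7 mod 37 = (26 * 30) mod 37 = 3
  30^8 mod 37 = (3 * 30) mod 37 = 16
  30^9 mod 37 = (16 * 30) mod 37 = 36
Result: A = 36.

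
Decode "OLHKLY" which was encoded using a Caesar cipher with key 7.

Step 1: Reverse the shift by subtracting 7 from each letter position.
  O (position 14) -> position (14-7) mod 26 = 7 -> H
  L (position 11) -> position (11-7) mod 26 = 4 -> E
  H (position 7) -> position (7-7) mod 26 = 0 -> A
  K (position 10) -> position (10-7) mod 26 = 3 -> D
  L (position 11) -> position (11-7) mod 26 = 4 -> E
  Y (position 24) -> position (24-7) mod 26 = 17 -> R
Decrypted message: HEADER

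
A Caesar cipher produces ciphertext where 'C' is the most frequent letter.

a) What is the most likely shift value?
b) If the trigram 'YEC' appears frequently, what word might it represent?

Step 1: In English, 'E' is the most frequent letter (12.7%).
Step 2: The most frequent ciphertext letter is 'C' (position 2).
Step 3: Shift = (2 - 4) mod 26 = 24.
Step 4: Decrypt 'YEC' by shifting back 24:
  Y -> A
  E -> G
  C -> E
Step 5: 'YEC' decrypts to 'AGE'.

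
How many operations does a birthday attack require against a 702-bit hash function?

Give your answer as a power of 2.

Step 1: The birthday paradox gives collision probability ~50% after sqrt(2^n) = 2^(n/2) hashes.
Step 2: For 702-bit output: 2^(702/2) = 2^351.
Step 3: Approximately 2^351 hash computations needed.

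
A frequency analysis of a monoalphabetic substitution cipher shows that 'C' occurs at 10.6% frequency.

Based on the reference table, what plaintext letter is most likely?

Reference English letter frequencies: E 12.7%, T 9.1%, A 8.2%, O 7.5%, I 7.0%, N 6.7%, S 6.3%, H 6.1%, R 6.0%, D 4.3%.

Step 1: The observed frequency is 10.6%.
Step 2: Compare with English frequencies:
  E: 12.7% (difference: 2.1%)
  T: 9.1% (difference: 1.5%) <-- closest
  A: 8.2% (difference: 2.4%)
  O: 7.5% (difference: 3.1%)
  I: 7.0% (difference: 3.6%)
  N: 6.7% (difference: 3.9%)
  S: 6.3% (difference: 4.3%)
  H: 6.1% (difference: 4.5%)
  R: 6.0% (difference: 4.6%)
  D: 4.3% (difference: 6.3%)
Step 3: 'C' most likely represents 'T' (frequency 9.1%).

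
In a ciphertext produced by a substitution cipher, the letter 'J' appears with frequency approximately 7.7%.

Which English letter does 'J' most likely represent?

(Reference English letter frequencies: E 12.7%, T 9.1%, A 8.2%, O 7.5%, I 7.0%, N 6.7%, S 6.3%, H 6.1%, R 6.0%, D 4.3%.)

Step 1: The observed frequency is 7.7%.
Step 2: Compare with English frequencies:
  E: 12.7% (difference: 5.0%)
  T: 9.1% (difference: 1.4%)
  A: 8.2% (difference: 0.5%)
  O: 7.5% (difference: 0.2%) <-- closest
  I: 7.0% (difference: 0.7%)
  N: 6.7% (difference: 1.0%)
  S: 6.3% (difference: 1.4%)
  H: 6.1% (difference: 1.6%)
  R: 6.0% (difference: 1.7%)
  D: 4.3% (difference: 3.4%)
Step 3: 'J' most likely represents 'O' (frequency 7.5%).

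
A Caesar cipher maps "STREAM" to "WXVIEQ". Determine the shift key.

Step 1: Compare first letters: S (position 18) -> W (position 22).
Step 2: Shift = (22 - 18) mod 26 = 4.
The shift value is 4.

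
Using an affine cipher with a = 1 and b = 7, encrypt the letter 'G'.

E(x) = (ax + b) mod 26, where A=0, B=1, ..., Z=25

Step 1: Convert 'G' to number: x = 6.
Step 2: E(6) = (1 * 6 + 7) mod 26 = 13 mod 26 = 13.
Step 3: Convert 13 back to letter: N.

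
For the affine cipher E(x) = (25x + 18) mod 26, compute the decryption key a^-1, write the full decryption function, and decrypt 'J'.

Step 1: Find a^-1, the modular inverse of 25 mod 26.
Step 2: We need 25 * a^-1 = 1 (mod 26).
Step 3: 25 * 25 = 625 = 24 * 26 + 1, so a^-1 = 25.
Step 4: D(y) = 25(y - 18) mod 26.
Step 5: Apply to 'J' (y = 9): D(9) = 25 * (9 - 18) mod 26 = 25 * -9 mod 26 = 9 -> 'J'.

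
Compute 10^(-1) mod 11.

Step 1: We need x such that 10 * x = 1 (mod 11).
Step 2: Using the extended Euclidean algorithm or trial:
  10 * 10 = 100 = 9 * 11 + 1.
Step 3: Since 100 mod 11 = 1, the inverse is x = 10.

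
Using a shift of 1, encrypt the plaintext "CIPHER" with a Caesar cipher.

Step 1: For each letter, shift forward by 1 positions (mod 26).
  C (position 2) -> position (2+1) mod 26 = 3 -> D
  I (position 8) -> position (8+1) mod 26 = 9 -> J
  P (position 15) -> position (15+1) mod 26 = 16 -> Q
  H (position 7) -> position (7+1) mod 26 = 8 -> I
  E (position 4) -> position (4+1) mod 26 = 5 -> F
  R (position 17) -> position (17+1) mod 26 = 18 -> S
Result: DJQIFS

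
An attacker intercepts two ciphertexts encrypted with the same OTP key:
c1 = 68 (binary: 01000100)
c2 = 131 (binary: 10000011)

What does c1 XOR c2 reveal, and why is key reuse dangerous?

Step 1: c1 XOR c2 = (m1 XOR k) XOR (m2 XOR k).
Step 2: By XOR associativity/commutativity: = m1 XOR m2 XOR k XOR k = m1 XOR m2.
Step 3: 01000100 XOR 10000011 = 11000111 = 199.
Step 4: The key cancels out! An attacker learns m1 XOR m2 = 199, revealing the relationship between plaintexts.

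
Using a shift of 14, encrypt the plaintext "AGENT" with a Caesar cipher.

Step 1: For each letter, shift forward by 14 positions (mod 26).
  A (position 0) -> position (0+14) mod 26 = 14 -> O
  G (position 6) -> position (6+14) mod 26 = 20 -> U
  E (position 4) -> position (4+14) mod 26 = 18 -> S
  N (position 13) -> position (13+14) mod 26 = 1 -> B
  T (position 19) -> position (19+14) mod 26 = 7 -> H
Result: OUSBH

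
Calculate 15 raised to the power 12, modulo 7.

Step 1: Compute 15^12 mod 7 step by step, reducing modulo 7 at each step.
  15^1 mod 7 = 1
  15^2 mod 7 = (1 * 15) mod 7 = 1
  15^3 mod 7 = (1 * 15) mod 7 = 1
  15^4 mod 7 = (1 * 15) mod 7 = 1
  15^5 mod 7 = (1 * 15) mod 7 = 1
  15^6 mod 7 = (1 * 15) mod 7 = 1
  15^7 mod 7 = (1 * 15) mod 7 = 1
  15^8 mod 7 = (1 * 15) mod 7 = 1
  15^9 mod 7 = (1 * 15) mod 7 = 1
  15^10 mod 7 = (1 * 15) mod 7 = 1
  15^11 mod 7 = (1 * 15) mod 7 = 1
  15^12 mod 7 = (1 * 15) mod 7 = 1
Step 2: Result = 1.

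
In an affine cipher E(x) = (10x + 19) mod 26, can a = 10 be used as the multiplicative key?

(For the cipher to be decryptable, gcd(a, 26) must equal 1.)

Step 1: Compute gcd(10, 26).
Step 2: gcd(10, 26) = 2.
Since gcd = 2 != 1, 10 shares a common factor with 26, so it cannot be used.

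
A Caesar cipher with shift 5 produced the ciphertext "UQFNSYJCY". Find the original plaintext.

Step 1: Reverse the shift by subtracting 5 from each letter position.
  U (position 20) -> position (20-5) mod 26 = 15 -> P
  Q (position 16) -> position (16-5) mod 26 = 11 -> L
  F (position 5) -> position (5-5) mod 26 = 0 -> A
  N (position 13) -> position (13-5) mod 26 = 8 -> I
  S (position 18) -> position (18-5) mod 26 = 13 -> N
  Y (position 24) -> position (24-5) mod 26 = 19 -> T
  J (position 9) -> position (9-5) mod 26 = 4 -> E
  C (position 2) -> position (2-5) mod 26 = 23 -> X
  Y (position 24) -> position (24-5) mod 26 = 19 -> T
Decrypted message: PLAINTEXT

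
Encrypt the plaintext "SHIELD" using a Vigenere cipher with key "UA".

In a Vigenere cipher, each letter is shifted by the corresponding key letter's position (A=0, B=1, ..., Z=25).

Step 1: Repeat key to match plaintext length:
  Plaintext: SHIELD
  Key:       UAUAUA
Step 2: Encrypt each letter:
  S(18) + U(20) = (18+20) mod 26 = 12 = M
  H(7) + A(0) = (7+0) mod 26 = 7 = H
  I(8) + U(20) = (8+20) mod 26 = 2 = C
  E(4) + A(0) = (4+0) mod 26 = 4 = E
  L(11) + U(20) = (11+20) mod 26 = 5 = F
  D(3) + A(0) = (3+0) mod 26 = 3 = D
Ciphertext: MHCEFD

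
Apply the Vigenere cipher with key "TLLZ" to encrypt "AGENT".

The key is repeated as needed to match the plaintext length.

Step 1: Repeat key to match plaintext length:
  Plaintext: AGENT
  Key:       TLLZT
Step 2: Encrypt each letter:
  A(0) + T(19) = (0+19) mod 26 = 19 = T
  G(6) + L(11) = (6+11) mod 26 = 17 = R
  E(4) + L(11) = (4+11) mod 26 = 15 = P
  N(13) + Z(25) = (13+25) mod 26 = 12 = M
  T(19) + T(19) = (19+19) mod 26 = 12 = M
Ciphertext: TRPMM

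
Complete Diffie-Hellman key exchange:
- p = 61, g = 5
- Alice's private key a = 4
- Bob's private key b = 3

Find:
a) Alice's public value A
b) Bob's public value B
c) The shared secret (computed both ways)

Step 1: A = g^a mod p = 5^4 mod 61 = 15.
Step 2: B = g^b mod p = 5^3 mod 61 = 3.
Step 3: Alice computes s = B^a mod p = 3^4 mod 61 = 20.
Step 4: Bob computes s = A^b mod p = 15^3 mod 61 = 20.
Both sides agree: shared secret = 20.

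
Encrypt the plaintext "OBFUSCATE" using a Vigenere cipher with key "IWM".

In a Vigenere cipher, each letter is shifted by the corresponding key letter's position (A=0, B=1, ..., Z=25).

Step 1: Repeat key to match plaintext length:
  Plaintext: OBFUSCATE
  Key:       IWMIWMIWM
Step 2: Encrypt each letter:
  O(14) + I(8) = (14+8) mod 26 = 22 = W
  B(1) + W(22) = (1+22) mod 26 = 23 = X
  F(5) + M(12) = (5+12) mod 26 = 17 = R
  U(20) + I(8) = (20+8) mod 26 = 2 = C
  S(18) + W(22) = (18+22) mod 26 = 14 = O
  C(2) + M(12) = (2+12) mod 26 = 14 = O
  A(0) + I(8) = (0+8) mod 26 = 8 = I
  T(19) + W(22) = (19+22) mod 26 = 15 = P
  E(4) + M(12) = (4+12) mod 26 = 16 = Q
Ciphertext: WXRCOOIPQ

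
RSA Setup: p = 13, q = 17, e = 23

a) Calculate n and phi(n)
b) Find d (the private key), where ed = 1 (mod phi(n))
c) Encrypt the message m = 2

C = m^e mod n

Step 1: n = 13 * 17 = 221.
Step 2: phi(n) = (13-1)(17-1) = 12 * 16 = 192.
Step 3: Find d = 23^(-1) mod 192 = 167.
  Verify: 23 * 167 = 3841 = 1 (mod 192).
Step 4: C = 2^23 mod 221 = 111.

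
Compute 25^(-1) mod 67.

Step 1: We need x such that 25 * x = 1 (mod 67).
Step 2: Using the extended Euclidean algorithm or trial:
  25 * 59 = 1475 = 22 * 67 + 1.
Step 3: Since 1475 mod 67 = 1, the inverse is x = 59.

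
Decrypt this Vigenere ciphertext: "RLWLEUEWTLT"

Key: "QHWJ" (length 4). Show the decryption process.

Step 1: Key 'QHWJ' has length 4. Extended key: QHWJQHWJQHW
Step 2: Decrypt each position:
  R(17) - Q(16) = 1 = B
  L(11) - H(7) = 4 = E
  W(22) - W(22) = 0 = A
  L(11) - J(9) = 2 = C
  E(4) - Q(16) = 14 = O
  U(20) - H(7) = 13 = N
  E(4) - W(22) = 8 = I
  W(22) - J(9) = 13 = N
  T(19) - Q(16) = 3 = D
  L(11) - H(7) = 4 = E
  T(19) - W(22) = 23 = X
Plaintext: BEACONINDEX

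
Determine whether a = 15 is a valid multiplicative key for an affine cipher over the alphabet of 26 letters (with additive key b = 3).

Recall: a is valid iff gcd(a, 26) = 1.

Step 1: Compute gcd(15, 26).
Step 2: gcd(15, 26) = 1.
Since gcd = 1, 15 is coprime with 26, so it is a valid key.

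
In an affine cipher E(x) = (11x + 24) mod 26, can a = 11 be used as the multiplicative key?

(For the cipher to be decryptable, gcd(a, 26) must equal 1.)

Step 1: Compute gcd(11, 26).
Step 2: gcd(11, 26) = 1.
Since gcd = 1, 11 is coprime with 26, so it is a valid key.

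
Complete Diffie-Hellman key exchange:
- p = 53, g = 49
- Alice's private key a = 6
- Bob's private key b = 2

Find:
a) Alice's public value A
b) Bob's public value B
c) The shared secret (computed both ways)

Step 1: A = g^a mod p = 49^6 mod 53 = 15.
Step 2: B = g^b mod p = 49^2 mod 53 = 16.
Step 3: Alice computes s = B^a mod p = 16^6 mod 53 = 13.
Step 4: Bob computes s = A^b mod p = 15^2 mod 53 = 13.
Both sides agree: shared secret = 13.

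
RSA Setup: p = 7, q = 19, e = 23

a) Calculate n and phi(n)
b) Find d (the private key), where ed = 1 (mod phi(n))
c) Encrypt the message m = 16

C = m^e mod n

Step 1: n = 7 * 19 = 133.
Step 2: phi(n) = (7-1)(19-1) = 6 * 18 = 108.
Step 3: Find d = 23^(-1) mod 108 = 47.
  Verify: 23 * 47 = 1081 = 1 (mod 108).
Step 4: C = 16^23 mod 133 = 4.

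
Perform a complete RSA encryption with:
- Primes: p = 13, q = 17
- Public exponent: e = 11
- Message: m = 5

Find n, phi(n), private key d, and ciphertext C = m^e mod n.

Step 1: n = 13 * 17 = 221.
Step 2: phi(n) = (13-1)(17-1) = 12 * 16 = 192.
Step 3: Find d = 11^(-1) mod 192 = 35.
  Verify: 11 * 35 = 385 = 1 (mod 192).
Step 4: C = 5^11 mod 221 = 164.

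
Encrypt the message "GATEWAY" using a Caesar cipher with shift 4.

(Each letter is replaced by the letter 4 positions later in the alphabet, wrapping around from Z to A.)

Step 1: For each letter, shift forward by 4 positions (mod 26).
  G (position 6) -> position (6+4) mod 26 = 10 -> K
  A (position 0) -> position (0+4) mod 26 = 4 -> E
  T (position 19) -> position (19+4) mod 26 = 23 -> X
  E (position 4) -> position (4+4) mod 26 = 8 -> I
  W (position 22) -> position (22+4) mod 26 = 0 -> A
  A (position 0) -> position (0+4) mod 26 = 4 -> E
  Y (position 24) -> position (24+4) mod 26 = 2 -> C
Result: KEXIAEC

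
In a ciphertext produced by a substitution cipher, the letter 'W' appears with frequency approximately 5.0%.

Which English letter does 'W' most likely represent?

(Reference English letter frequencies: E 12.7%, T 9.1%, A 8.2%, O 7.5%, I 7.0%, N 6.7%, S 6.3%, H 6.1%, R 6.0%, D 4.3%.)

Step 1: The observed frequency is 5.0%.
Step 2: Compare with English frequencies:
  E: 12.7% (difference: 7.7%)
  T: 9.1% (difference: 4.1%)
  A: 8.2% (difference: 3.2%)
  O: 7.5% (difference: 2.5%)
  I: 7.0% (difference: 2.0%)
  N: 6.7% (difference: 1.7%)
  S: 6.3% (difference: 1.3%)
  H: 6.1% (difference: 1.1%)
  R: 6.0% (difference: 1.0%)
  D: 4.3% (difference: 0.7%) <-- closest
Step 3: 'W' most likely represents 'D' (frequency 4.3%).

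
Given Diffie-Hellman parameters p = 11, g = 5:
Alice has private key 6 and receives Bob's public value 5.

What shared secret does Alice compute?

Step 1: s = B^a mod p = 5^6 mod 11.
  5^1 mod 11 = 5
  5^2 mod 11 = (5 * 5) mod 11 = 3
  5^3 mod 11 = (3 * 5) mod 11 = 4
  5^4 mod 11 = (4 * 5) mod 11 = 9
  5^5 mod 11 = (9 * 5) mod 11 = 1
  5^6 mod 11 = (1 * 5) mod 11 = 5
Result: shared secret = 5.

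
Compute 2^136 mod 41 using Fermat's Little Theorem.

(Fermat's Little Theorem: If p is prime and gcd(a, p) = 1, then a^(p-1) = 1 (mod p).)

Step 1: Since 41 is prime, by Fermat's Little Theorem: 2^40 = 1 (mod 41).
Step 2: Reduce exponent: 136 mod 40 = 16.
Step 3: So 2^136 = 2^16 (mod 41).
Step 4: 2^16 mod 41 = 18.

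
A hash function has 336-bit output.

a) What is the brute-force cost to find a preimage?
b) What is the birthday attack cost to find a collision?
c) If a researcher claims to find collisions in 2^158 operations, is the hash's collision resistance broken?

Step 1: Preimage resistance requires brute-force of 2^336 operations.
Step 2: Collision resistance (birthday bound) = 2^(336/2) = 2^168.
Step 3: The claimed attack costs 2^158 operations.
Step 4: Since 2^158 < 2^168, the claimed attack beats the generic birthday bound, so collision resistance is broken.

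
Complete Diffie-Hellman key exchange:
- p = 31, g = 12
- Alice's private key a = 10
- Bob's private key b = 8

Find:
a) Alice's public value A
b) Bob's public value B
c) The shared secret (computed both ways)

Step 1: A = g^a mod p = 12^10 mod 31 = 25.
Step 2: B = g^b mod p = 12^8 mod 31 = 9.
Step 3: Alice computes s = B^a mod p = 9^10 mod 31 = 5.
Step 4: Bob computes s = A^b mod p = 25^8 mod 31 = 5.
Both sides agree: shared secret = 5.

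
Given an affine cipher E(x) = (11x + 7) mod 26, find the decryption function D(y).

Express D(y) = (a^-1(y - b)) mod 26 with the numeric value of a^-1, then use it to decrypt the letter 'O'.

Step 1: Find a^-1, the modular inverse of 11 mod 26.
Step 2: We need 11 * a^-1 = 1 (mod 26).
Step 3: 11 * 19 = 209 = 8 * 26 + 1, so a^-1 = 19.
Step 4: D(y) = 19(y - 7) mod 26.
Step 5: Apply to 'O' (y = 14): D(14) = 19 * (14 - 7) mod 26 = 19 * 7 mod 26 = 3 -> 'D'.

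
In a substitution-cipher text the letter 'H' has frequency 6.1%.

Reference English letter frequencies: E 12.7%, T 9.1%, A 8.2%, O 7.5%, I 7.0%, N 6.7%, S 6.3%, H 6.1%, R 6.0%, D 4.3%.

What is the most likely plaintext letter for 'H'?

Step 1: The observed frequency is 6.1%.
Step 2: Compare with English frequencies:
  E: 12.7% (difference: 6.6%)
  T: 9.1% (difference: 3.0%)
  A: 8.2% (difference: 2.1%)
  O: 7.5% (difference: 1.4%)
  I: 7.0% (difference: 0.9%)
  N: 6.7% (difference: 0.6%)
  S: 6.3% (difference: 0.2%)
  H: 6.1% (difference: 0.0%) <-- closest
  R: 6.0% (difference: 0.1%)
  D: 4.3% (difference: 1.8%)
Step 3: 'H' most likely represents 'H' (frequency 6.1%).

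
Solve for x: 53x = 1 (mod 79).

Step 1: We need x such that 53 * x = 1 (mod 79).
Step 2: Using the extended Euclidean algorithm or trial:
  53 * 3 = 159 = 2 * 79 + 1.
Step 3: Since 159 mod 79 = 1, the inverse is x = 3.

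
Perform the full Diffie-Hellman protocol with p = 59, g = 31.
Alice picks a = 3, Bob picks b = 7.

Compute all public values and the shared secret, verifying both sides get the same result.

Step 1: A = g^a mod p = 31^3 mod 59 = 55.
Step 2: B = g^b mod p = 31^7 mod 59 = 24.
Step 3: Alice computes s = B^a mod p = 24^3 mod 59 = 18.
Step 4: Bob computes s = A^b mod p = 55^7 mod 59 = 18.
Both sides agree: shared secret = 18.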